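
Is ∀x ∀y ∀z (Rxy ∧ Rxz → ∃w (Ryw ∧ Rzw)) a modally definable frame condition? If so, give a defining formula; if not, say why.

Definable; ◇□q → □◇q defines it

Yes: it is convergence, defined by the .2 schema ◇□q → □◇q.
Suppose ◇□q→□◇q is valid. Take Rxy, Rxz and set V(q)={w : Ryw}. Then □q at y so ◇□q at x, so □◇q at x, so ◇q at z, giving w with Rzw and Ryw.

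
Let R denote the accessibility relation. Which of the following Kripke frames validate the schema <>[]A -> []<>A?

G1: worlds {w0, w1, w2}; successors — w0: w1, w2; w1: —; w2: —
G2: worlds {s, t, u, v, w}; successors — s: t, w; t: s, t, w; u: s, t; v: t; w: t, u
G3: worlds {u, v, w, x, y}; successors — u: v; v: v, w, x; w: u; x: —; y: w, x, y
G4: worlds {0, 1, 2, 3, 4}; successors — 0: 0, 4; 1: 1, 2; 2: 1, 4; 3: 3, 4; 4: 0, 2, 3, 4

G2, G4

This is the axiom for convergence; its first-order frame correspondent is forall x forall y forall z (Rxy & Rxz -> exists w (Ryw & Rzw)).
G1: fails — Rw0w1 and Rw0w1 but w1 and w1 have no common successor.
G2: satisfies the condition.
G3: fails — Rvv and Rvw but v and w have no common successor.
G4: satisfies the condition.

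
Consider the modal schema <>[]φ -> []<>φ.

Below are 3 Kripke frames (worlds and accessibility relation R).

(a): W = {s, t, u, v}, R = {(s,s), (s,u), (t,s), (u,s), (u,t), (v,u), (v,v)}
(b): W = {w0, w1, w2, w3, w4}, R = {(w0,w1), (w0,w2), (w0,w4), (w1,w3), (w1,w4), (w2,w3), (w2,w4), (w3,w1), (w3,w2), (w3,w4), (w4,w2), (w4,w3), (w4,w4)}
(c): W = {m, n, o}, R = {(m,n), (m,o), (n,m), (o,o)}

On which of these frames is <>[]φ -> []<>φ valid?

(b)

This is the axiom for convergence; its first-order frame correspondent is forall x forall y forall z (Rxy & Rxz -> exists w (Ryw & Rzw)).
(a): fails — Rvv and Rvu but v and u have no common successor.
(b): ✓.
(c): fails — Rmo and Rmn but o and n have no common successor.
Valid on: (b).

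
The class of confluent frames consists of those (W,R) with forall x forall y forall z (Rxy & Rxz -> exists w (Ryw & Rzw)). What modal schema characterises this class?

◇□r → □◇r

The condition is convergence. The .2 schema ◇□r → □◇r defines it.
Suppose ◇□r→□◇r is valid. Take Rxy, Rxz and set V(r)={w : Ryw}. Then □r at y so ◇□r at x, so □◇r at x, so ◇r at z, giving w with Rzw and Ryw.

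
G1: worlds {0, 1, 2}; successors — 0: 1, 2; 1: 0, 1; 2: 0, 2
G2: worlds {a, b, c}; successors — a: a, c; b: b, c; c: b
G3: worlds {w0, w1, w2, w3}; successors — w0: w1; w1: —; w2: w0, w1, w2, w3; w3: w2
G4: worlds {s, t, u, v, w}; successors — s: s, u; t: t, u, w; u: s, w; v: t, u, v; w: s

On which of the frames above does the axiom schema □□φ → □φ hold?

This is the axiom for density; its first-order frame correspondent is ∀x ∀y (Rxy → ∃z (Rxz ∧ Rzy)).
G1: condition met.
G2: condition met.
G3: fails — Rw0w1 but no z with Rw0z and Rzw1.
G4: fails — Ruw but no z with Ruz and Rzw.

G1, G2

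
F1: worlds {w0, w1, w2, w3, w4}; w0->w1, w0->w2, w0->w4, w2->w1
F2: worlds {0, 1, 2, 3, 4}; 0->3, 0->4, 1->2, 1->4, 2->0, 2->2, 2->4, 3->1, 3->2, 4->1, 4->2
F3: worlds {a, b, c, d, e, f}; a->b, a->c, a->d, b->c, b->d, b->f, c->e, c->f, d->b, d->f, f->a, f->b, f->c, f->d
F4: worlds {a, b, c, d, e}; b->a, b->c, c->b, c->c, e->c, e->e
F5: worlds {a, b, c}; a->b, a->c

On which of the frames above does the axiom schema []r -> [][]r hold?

This is the axiom for transitivity; its first-order frame correspondent is forall x forall y forall z (Rxy & Ryz -> Rxz).
F1: holds.
F2: fails — R32 and R20 but not R30.
F3: fails — Rbc and Rce but not Rbe.
F4: fails — Rbc and Rcb but not Rbb.
F5: holds.
Valid on: F1, F5.

F1, F5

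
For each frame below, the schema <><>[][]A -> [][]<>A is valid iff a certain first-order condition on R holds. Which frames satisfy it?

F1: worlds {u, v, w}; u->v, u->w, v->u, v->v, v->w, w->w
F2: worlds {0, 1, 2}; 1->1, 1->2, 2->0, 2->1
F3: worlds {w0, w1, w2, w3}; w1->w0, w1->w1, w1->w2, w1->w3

Frame correspondent (Sahlqvist): forall x forall y forall z ((x R^2 y & x R^2 z) -> exists w (y R^2 w & zRw)) — i.e. a generalized confluence (Geach) condition.
F1: holds.
F2: fails — 1R²0, 1R²0 but no w with 0R²w and 0Rw.
F3: fails — w1R²w0, w1R²w0 but no w with w0R²w and w0Rw.

F1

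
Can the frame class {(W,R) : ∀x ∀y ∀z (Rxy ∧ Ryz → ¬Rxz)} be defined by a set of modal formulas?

Not modally definable

Any modally definable frame class is closed under surjective bounded morphisms.
The 7-cycle (worlds w0,w1,w2,w3,w4,w5,w6 with w0→w1→w2→w3→w4→w5→w6→w0) is intransitive. Mapping every world to a single reflexive point • is a surjective bounded morphism; the reflexive point is not intransitive (R••∧R•• but R••).
So no modal formula (or set of formulas) defines exactly the intransitive frames.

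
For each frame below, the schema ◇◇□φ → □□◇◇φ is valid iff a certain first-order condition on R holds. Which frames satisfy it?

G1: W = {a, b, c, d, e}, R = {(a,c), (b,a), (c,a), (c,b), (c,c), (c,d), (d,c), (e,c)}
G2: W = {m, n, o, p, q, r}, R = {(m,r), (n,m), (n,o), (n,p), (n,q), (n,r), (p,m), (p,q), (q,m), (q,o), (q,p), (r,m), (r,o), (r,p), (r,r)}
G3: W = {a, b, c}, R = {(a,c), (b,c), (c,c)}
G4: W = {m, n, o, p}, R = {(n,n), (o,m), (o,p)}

G3, G4

The schema corresponds to a generalized confluence (Geach) condition: ∀x ∀y ∀z ((xR²y ∧ xR²z) → ∃w (yRw ∧ zR²w)).
G1: fails — aR²b, aR²b but no w with bRw and bR²w.
G2: fails — mR²m, mR²o but no w with mRw and oR²w.
G3: satisfies the condition.
G4: satisfies the condition.
Valid on: G3, G4.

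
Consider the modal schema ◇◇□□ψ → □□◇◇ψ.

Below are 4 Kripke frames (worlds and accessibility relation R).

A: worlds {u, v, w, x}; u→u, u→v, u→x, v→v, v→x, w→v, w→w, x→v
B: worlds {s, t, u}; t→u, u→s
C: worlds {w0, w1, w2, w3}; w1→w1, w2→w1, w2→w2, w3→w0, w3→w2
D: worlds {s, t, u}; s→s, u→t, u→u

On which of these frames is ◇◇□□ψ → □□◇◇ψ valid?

A, C

Frame correspondent (Sahlqvist): ∀x ∀y ∀z ((xR²y ∧ xR²z) → ∃w (yR²w ∧ zR²w)) — i.e. a generalized confluence (Geach) condition.
A: satisfies the condition.
B: fails — tR²s, tR²s but no w with sR²w and sR²w.
C: satisfies the condition.
D: fails — uR²t, uR²t but no w with tR²w and tR²w.
Valid on: A, C.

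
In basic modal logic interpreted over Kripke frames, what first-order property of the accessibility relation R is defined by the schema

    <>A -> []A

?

partial functionality

Suppose ◇A→□A is valid. Take Rxy, Rxz and set V(A)={y}. Then ◇A at x, so □A at x, so A at z, i.e. z=y.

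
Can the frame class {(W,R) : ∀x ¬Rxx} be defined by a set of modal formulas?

No

Modal frame validity is preserved under surjective bounded morphisms.
The 4-cycle (worlds a,b,c,d with a→b→c→d→a) is irreflexive, and the map sending every world to a single reflexive point • is a surjective bounded morphism (forth: every edge maps to (•,•); back: every world has a successor). So any modal formula valid on the 4-cycle is also valid on the reflexive point, which is not irreflexive.
So the class is not modally definable.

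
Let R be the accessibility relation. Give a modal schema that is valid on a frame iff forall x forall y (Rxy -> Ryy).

□(□p → p)

The condition is shift-reflexivity. The T□ schema □(□p → p) defines it.
Suppose □(□p→p) is valid. Take Rxy and set V(p)={w : Ryw}. Then at y, □p holds; since □(□p→p) at x, □p→p at y, so p at y, i.e. Ryy.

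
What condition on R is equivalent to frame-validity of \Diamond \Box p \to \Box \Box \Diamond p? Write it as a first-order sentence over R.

This is a Sahlqvist (Geach-type) schema ◇^1□^1p → □^2◇^1p.
First-order correspondent: \forall x \forall y \forall z ((xRy \wedge x R^2 z) \to \exists w (yRw \wedge zRw)).

\forall x \forall y \forall z ((xRy \wedge x R^2 z) \to \exists w (yRw \wedge zRw))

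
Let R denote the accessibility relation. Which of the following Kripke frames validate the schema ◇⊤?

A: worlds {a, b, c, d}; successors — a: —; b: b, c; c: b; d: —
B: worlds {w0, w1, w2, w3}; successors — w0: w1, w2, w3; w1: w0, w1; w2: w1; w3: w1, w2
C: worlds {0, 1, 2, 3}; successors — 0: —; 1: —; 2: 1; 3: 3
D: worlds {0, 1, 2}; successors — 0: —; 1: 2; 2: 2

The schema corresponds to seriality: ∀x ∃y Rxy.
A: fails — world a has no successor.
B: satisfies the condition.
C: fails — world 0 has no successor.
D: fails — world 0 has no successor.

B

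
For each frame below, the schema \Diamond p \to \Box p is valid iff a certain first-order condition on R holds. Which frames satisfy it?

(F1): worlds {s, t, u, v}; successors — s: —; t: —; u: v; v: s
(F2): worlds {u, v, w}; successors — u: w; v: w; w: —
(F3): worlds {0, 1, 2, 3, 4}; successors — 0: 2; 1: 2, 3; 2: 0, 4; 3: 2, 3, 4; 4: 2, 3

(F1), (F2)

The schema corresponds to partial functionality: \forall x \forall y \forall z (Rxy \wedge Rxz \to y = z).
(F1): ✓.
(F2): ✓.
(F3): fails — 1 sees both 2 and 3.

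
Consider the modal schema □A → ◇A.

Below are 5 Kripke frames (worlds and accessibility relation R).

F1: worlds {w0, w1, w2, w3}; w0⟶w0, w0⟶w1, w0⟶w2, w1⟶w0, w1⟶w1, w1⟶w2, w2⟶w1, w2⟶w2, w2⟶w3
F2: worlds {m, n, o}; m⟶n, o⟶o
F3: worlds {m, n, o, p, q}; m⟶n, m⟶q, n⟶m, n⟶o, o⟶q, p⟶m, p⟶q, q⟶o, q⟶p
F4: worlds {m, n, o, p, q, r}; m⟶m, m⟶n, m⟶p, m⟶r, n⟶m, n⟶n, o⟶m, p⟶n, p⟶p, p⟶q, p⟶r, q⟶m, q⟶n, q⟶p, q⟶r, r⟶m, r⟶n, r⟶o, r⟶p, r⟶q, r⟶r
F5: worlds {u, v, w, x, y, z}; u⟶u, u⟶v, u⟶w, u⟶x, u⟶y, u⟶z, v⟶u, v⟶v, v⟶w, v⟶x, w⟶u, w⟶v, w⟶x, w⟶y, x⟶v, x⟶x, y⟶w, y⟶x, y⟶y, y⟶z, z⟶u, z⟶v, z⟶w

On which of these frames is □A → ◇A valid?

This is the axiom for seriality; its first-order frame correspondent is ∀x ∃y Rxy.
F1: fails — world w3 has no successor.
F2: fails — world n has no successor.
F3: satisfies the condition.
F4: satisfies the condition.
F5: satisfies the condition.

F3, F4, F5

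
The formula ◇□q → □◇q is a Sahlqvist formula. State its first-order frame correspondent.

Convergence

Suppose ◇□q→□◇q is valid. Take Rxy, Rxz and set V(q)={w : Ryw}. Then □q at y so ◇□q at x, so □◇q at x, so ◇q at z, giving w with Rzw and Ryw.
Conversely, on a frame with convergence the schema holds at every world under every valuation.
So the correspondent is convergence.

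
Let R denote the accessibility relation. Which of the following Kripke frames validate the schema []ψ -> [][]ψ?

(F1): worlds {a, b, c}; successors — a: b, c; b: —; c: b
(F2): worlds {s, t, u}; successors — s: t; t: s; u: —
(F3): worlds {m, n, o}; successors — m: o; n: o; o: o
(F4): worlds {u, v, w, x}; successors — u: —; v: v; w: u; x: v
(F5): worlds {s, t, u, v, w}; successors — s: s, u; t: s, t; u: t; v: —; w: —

This is the axiom for transitivity; its first-order frame correspondent is forall x forall y forall z (Rxy & Ryz -> Rxz).
(F1): condition met.
(F2): fails — Rts and Rst but not Rtt.
(F3): condition met.
(F4): condition met.
(F5): fails — Rut and Rts but not Rus.
Valid on: (F1), (F3), (F4).

(F1), (F3), (F4)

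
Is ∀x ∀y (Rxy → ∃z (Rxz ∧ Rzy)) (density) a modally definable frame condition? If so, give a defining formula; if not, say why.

Yes: it is density, defined by the C4 schema □□q → □q.

Yes, by □□q → □q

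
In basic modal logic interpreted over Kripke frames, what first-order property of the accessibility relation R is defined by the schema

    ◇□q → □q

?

The Euclidean property

This is frame-equivalent to ◇q → □◇q (substitute ¬q for q and contrapose).
Suppose ◇q→□◇q is valid. Take Rxy, Rxz and set V(q)={y}. Then ◇q at x, so □◇q at x, so ◇q at z, so some w with Rzw has q; w=y, i.e. Rzy. By symmetry of the argument, Ryz.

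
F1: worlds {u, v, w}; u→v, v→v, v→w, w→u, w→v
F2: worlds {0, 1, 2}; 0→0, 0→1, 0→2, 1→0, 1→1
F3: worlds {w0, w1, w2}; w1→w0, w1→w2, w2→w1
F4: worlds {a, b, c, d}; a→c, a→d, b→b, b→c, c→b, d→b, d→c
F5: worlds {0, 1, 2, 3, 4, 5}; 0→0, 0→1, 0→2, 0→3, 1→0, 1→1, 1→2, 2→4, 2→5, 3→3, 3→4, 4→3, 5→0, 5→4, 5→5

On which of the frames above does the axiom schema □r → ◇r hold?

Frame correspondent (Sahlqvist): ∀x ∃y Rxy — i.e. seriality.
F1: satisfies the condition.
F2: fails — world 2 has no successor.
F3: fails — world w0 has no successor.
F4: satisfies the condition.
F5: satisfies the condition.
Valid on: F1, F4, F5.

F1, F4, F5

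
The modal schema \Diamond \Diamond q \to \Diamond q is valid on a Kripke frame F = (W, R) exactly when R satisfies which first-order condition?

Transitivity

This schema is equivalent to the 4 axiom □q → □□q.
It corresponds to transitivity: \forall x \forall y \forall z (Rxy \wedge Ryz \to Rxz).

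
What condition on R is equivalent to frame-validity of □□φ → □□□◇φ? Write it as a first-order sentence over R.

This is a Sahlqvist (Geach-type) schema ◇^0□^2φ → □^3◇^1φ.
Minimal-valuation argument: fix x; take any y with xR^0y and any z with xR^3z. Set V(φ) to the set of worlds R-reachable from y in exactly 2 steps. Then □^2φ holds at y, so the antecedent holds at x; validity forces ◇^1φ at z, giving a w with zR^1w and yR^2w.
First-order correspondent: ∀x ∀z (xR³z → ∃w (xR²w ∧ zRw)).

∀x ∀z (xR³z → ∃w (xR²w ∧ zRw))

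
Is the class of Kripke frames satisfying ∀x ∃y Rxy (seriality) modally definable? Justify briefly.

The condition is seriality. A defining modal formula is □p → ◇p.
Suppose □p→◇p is valid. At any x set V(p)=W. Then □p at x, so ◇p at x, so x has a successor.

Definable; □p → ◇p defines it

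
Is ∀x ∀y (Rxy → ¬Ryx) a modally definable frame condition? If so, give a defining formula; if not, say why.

No

Modal frame validity is preserved under surjective bounded morphisms.
The 5-cycle (worlds 0,1,2,3,4 with 0→1→2→3→4→0) is asymmetric. Mapping every world to a single reflexive point • is a surjective bounded morphism, and the reflexive point is not asymmetric (R•• but asymmetry requires ¬R••).
So the class is not modally definable.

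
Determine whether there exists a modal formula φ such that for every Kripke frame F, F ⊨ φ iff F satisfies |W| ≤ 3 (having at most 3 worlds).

Not definable by any modal formula

If a class were modally definable it would be closed under disjoint unions (Goldblatt–Thomason).
Any modal formula valid on each of 4 disjoint one-world frames is valid on their disjoint union (validity is preserved under disjoint unions). Each one-world frame has |W|=1≤3, but the union has |W|=4.
So no modal formula (or set of formulas) defines exactly the |W|≤3 frames.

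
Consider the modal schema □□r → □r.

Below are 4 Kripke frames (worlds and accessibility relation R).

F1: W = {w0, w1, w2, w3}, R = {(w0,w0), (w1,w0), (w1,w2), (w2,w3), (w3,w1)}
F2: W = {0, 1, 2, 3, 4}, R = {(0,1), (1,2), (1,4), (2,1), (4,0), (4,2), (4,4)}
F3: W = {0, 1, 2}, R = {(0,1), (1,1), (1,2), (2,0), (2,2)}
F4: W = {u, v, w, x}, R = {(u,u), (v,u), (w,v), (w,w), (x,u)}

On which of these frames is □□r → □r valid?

The schema corresponds to density: ∀x ∀y (Rxy → ∃z (Rxz ∧ Rzy)).
F1: fails — Rw1w2 but no z with Rw1z and Rzw2.
F2: fails — R01 but no z with R0z and Rz1.
F3: condition met.
F4: condition met.

F3, F4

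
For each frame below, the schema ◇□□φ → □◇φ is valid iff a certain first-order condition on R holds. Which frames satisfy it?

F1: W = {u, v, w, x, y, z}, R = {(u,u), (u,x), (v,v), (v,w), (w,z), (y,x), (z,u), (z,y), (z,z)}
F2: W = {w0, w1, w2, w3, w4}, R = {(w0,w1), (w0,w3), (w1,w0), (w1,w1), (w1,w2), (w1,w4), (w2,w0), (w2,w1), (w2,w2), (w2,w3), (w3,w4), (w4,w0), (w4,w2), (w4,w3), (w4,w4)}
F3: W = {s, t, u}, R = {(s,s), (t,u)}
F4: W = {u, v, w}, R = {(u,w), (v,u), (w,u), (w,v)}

F2

Frame correspondent (Sahlqvist): ∀x ∀y ∀z ((xRy ∧ xRz) → ∃w (yR²w ∧ zRw)) — i.e. a generalized confluence (Geach) condition.
F1: fails — uRu, uRx but no t with uR²t and xRt.
F2: ✓.
F3: fails — tRu, tRu but no w with uR²w and uRw.
F4: fails — vRu, vRu but no t with uR²t and uRt.
Valid on: F2.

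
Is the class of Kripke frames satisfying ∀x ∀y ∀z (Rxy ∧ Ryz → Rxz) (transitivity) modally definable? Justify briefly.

Definable; □q → □□q defines it

Yes: it is transitivity, defined by the 4 schema □q → □□q.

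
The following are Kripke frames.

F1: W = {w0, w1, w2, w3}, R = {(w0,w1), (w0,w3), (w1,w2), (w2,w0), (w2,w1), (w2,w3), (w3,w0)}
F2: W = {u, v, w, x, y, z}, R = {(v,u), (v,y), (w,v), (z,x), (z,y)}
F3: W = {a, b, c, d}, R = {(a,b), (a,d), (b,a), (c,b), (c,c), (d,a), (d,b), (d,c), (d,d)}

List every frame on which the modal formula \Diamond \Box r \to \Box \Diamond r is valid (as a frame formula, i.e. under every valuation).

none

Frame correspondent (Sahlqvist): \forall x \forall y \forall z (Rxy \wedge Rxz \to \exists w (Ryw \wedge Rzw)) — i.e. convergence.
F1: fails — Rw0w1 and Rw0w3 but w1 and w3 have no common successor.
F2: fails — Rvu and Rvu but u and u have no common successor.
F3: fails — Rcc and Rcb but c and b have no common successor.
Valid on no frame.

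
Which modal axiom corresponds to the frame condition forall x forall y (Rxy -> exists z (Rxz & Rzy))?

The condition is density. The C4 schema □□s → □s defines it.

□□s → □s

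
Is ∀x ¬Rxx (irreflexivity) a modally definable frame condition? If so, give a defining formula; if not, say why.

Not modally definable

If a class were modally definable it would be closed under surjective bounded morphisms (Goldblatt–Thomason).
The 5-cycle (worlds w0,w1,w2,w3,w4 with w0→w1→w2→w3→w4→w0) is irreflexive, and the map sending every world to a single reflexive point • is a surjective bounded morphism (forth: every edge maps to (•,•); back: every world has a successor). So any modal formula valid on the 5-cycle is also valid on the reflexive point, which is not irreflexive.
Hence irreflexivity is not modally definable.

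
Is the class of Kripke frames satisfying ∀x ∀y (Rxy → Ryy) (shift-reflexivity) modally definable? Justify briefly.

Yes — defined by □(□q → q)

Yes: it is shift-reflexivity, defined by the T□ schema □(□q → q).
Suppose □(□q→q) is valid. Take Rxy and set V(q)={w : Ryw}. Then at y, □q holds; since □(□q→q) at x, □q→q at y, so q at y, i.e. Ryy.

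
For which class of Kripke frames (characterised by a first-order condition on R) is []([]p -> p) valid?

Suppose □(□p→p) is valid. Take Rxy and set V(p)={w : Ryw}. Then at y, □p holds; since □(□p→p) at x, □p→p at y, so p at y, i.e. Ryy.

shift-reflexivity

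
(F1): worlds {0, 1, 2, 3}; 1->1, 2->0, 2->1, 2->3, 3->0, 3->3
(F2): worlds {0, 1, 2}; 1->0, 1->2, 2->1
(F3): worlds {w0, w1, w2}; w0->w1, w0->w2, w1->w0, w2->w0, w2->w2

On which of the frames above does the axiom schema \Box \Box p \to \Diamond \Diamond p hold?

(F3)

Frame correspondent (Sahlqvist): \forall x \exists w (x R^2 w \wedge x R^2 w) — i.e. a generalized confluence (Geach) condition.
(F1): fails — at 0 but no w with 0R²w and 0R²w.
(F2): fails — at 0 but no w with 0R²w and 0R²w.
(F3): satisfies the condition.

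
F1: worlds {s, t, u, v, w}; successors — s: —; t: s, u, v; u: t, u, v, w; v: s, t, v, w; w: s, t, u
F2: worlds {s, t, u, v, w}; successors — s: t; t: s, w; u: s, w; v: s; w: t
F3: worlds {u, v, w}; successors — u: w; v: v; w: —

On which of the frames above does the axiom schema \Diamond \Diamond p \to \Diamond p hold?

This is the axiom for transitivity; its first-order frame correspondent is \forall x \forall y \forall z (Rxy \wedge Ryz \to Rxz).
F1: fails — Ruv and Rvs but not Rus.
F2: fails — Rwt and Rts but not Rws.
F3: holds.
Valid on: F3.

F3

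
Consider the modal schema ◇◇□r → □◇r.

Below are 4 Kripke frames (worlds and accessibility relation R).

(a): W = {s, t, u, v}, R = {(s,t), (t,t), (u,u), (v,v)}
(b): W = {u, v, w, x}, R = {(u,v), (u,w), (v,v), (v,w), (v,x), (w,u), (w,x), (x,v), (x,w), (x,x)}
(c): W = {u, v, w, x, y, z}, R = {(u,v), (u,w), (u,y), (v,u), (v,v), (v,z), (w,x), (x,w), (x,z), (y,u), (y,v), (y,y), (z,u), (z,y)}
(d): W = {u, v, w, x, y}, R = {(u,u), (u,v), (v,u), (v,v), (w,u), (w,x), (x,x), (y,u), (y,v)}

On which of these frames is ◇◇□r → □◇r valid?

Frame correspondent (Sahlqvist): ∀x ∀y ∀z ((xR²y ∧ xRz) → ∃w (yRw ∧ zRw)) — i.e. a generalized confluence (Geach) condition.
(a): condition met.
(b): fails — uR²u, uRw but no t with uRt and wRt.
(c): fails — uR²u, uRw but no t with uRt and wRt.
(d): fails — wR²u, wRx but no t with uRt and xRt.
Valid on: (a).

(a)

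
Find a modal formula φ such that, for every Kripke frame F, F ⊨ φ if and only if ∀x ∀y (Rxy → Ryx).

ψ → □◇ψ

The condition is symmetry. The B schema ψ → □◇ψ defines it.
Suppose ψ→□◇ψ is valid. Take Rxy and set V(ψ)={x}. Then ψ at x, so □◇ψ at x, so ◇ψ at y, so some z with Ryz has ψ; z=x, i.e. Ryx.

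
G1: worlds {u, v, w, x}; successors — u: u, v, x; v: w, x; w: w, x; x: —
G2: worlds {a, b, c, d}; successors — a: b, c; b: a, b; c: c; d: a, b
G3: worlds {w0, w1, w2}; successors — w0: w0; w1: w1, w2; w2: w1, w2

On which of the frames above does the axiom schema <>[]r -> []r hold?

This is the axiom for the Euclidean property; its first-order frame correspondent is forall x forall y forall z (Rxy & Rxz -> Ryz).
G1: fails — Ruv and Ruv but not Rvv.
G2: fails — Rab and Rac but not Rbc.
G3: satisfies the condition.

G3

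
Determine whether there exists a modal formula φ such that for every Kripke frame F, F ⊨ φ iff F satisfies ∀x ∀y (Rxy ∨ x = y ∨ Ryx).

Modal frame validity is preserved under disjoint unions.
Take 4 disjoint single-world reflexive frames: each is trivially connected, but their disjoint union has 4 worlds with no edge between distinct components, so it is not connected.
So no modal formula (or set of formulas) defines exactly the connected frames.

Not definable by any modal formula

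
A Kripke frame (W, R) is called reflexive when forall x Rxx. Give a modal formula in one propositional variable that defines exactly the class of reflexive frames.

This is reflexivity; the standard corresponding axiom is T: □s → s.
Suppose □s→s is valid. At any x set V(s)={w : Rxw}. Then □s holds at x, so s holds at x, i.e. Rxx.

□s → s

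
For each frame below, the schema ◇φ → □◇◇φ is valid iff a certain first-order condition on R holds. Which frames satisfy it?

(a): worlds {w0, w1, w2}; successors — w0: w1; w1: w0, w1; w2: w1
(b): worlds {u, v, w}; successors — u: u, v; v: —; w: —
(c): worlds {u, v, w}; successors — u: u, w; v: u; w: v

(a)

The schema corresponds to a generalized confluence (Geach) condition: ∀x ∀y ∀z ((xRy ∧ xRz) → ∃w (y = w ∧ zR²w)).
(a): satisfies the condition.
(b): fails — uRu, uRv but no t with u=t and vR²t.
(c): fails — uRw, uRw but no t with w=t and wR²t.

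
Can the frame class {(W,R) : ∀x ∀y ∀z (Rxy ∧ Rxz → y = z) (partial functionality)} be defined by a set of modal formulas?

The condition is partial functionality. A defining modal formula is ◇p → □p.
Suppose ◇p→□p is valid. Take Rxy, Rxz and set V(p)={y}. Then ◇p at x, so □p at x, so p at z, i.e. z=y.

Definable; ◇p → □p defines it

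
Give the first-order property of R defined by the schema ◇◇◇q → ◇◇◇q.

This is a Sahlqvist (Geach-type) schema ◇^3□^0q → □^0◇^3q.
Minimal-valuation argument: fix x; take any y with xR^3y and any z with xR^0z. Set V(q) to the set of worlds R-reachable from y in exactly 0 steps. Then □^0q holds at y, so the antecedent holds at x; validity forces ◇^3q at z, giving a w with zR^3w and yR^0w.
First-order correspondent: ∀x ∀y (xR³y → ∃w (y = w ∧ xR³w)).

∀x ∀y (xR³y → ∃w (y = w ∧ xR³w))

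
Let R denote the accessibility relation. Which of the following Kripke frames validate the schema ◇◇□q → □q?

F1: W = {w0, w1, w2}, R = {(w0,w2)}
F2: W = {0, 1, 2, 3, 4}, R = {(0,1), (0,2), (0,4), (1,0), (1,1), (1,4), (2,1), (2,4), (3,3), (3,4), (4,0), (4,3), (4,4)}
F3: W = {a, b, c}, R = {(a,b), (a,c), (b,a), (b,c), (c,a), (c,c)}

F1

The schema corresponds to a generalized confluence (Geach) condition: ∀x ∀y ∀z ((xR²y ∧ xRz) → ∃w (yRw ∧ z = w)).
F1: holds.
F2: fails — 0R²1, 0R2 but no w with 1Rw and 2=w.
F3: fails — aR²c, aRb but no w with cRw and b=w.
Valid on: F1.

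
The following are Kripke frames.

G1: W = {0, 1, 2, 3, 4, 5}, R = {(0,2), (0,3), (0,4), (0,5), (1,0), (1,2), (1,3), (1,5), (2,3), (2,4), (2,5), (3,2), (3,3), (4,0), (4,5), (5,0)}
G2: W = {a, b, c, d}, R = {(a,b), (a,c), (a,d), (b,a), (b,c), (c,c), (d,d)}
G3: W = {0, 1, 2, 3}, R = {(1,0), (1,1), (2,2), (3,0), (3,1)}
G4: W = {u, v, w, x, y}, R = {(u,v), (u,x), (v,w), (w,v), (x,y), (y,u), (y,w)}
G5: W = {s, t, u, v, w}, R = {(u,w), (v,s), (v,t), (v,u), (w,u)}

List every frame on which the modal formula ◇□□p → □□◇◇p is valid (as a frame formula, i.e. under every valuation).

This is the axiom for a generalized confluence (Geach) condition; its first-order frame correspondent is ∀x ∀y ∀z ((xRy ∧ xR²z) → ∃w (yR²w ∧ zR²w)).
G1: ✓.
G2: fails — aRc, aR²d but no w with cR²w and dR²w.
G3: fails — 1R0, 1R²0 but no w with 0R²w and 0R²w.
G4: fails — uRv, uR²w but no t with vR²t and wR²t.
G5: fails — uRw, uR²u but no w* with wR²w* and uR²w*.
Valid on: G1.

G1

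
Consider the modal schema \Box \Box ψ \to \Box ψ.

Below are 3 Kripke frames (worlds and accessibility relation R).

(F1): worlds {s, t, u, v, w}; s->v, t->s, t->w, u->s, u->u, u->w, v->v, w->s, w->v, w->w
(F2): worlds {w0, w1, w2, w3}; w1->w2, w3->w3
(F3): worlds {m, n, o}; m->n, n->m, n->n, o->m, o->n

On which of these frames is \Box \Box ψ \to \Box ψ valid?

This is the axiom for density; its first-order frame correspondent is \forall x \forall y (Rxy \to \exists z (Rxz \wedge Rzy)).
(F1): ✓.
(F2): fails — Rw1w2 but no z with Rw1z and Rzw2.
(F3): ✓.

(F1), (F3)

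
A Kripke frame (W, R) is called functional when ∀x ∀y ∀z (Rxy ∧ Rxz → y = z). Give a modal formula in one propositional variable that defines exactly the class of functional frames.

◇s → □s

The condition is partial functionality. The CD schema ◇s → □s defines it.
Suppose ◇s→□s is valid. Take Rxy, Rxz and set V(s)={y}. Then ◇s at x, so □s at x, so s at z, i.e. z=y.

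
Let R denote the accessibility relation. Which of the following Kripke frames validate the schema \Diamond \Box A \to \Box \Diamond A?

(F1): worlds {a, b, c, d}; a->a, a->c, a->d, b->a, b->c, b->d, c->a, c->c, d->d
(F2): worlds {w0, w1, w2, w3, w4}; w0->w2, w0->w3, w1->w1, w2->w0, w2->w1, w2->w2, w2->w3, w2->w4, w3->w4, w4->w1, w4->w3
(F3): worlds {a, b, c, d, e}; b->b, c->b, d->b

Frame correspondent (Sahlqvist): \forall x \forall y \forall z (Rxy \wedge Rxz \to \exists w (Ryw \wedge Rzw)) — i.e. convergence.
(F1): fails — Rac and Rad but c and d have no common successor.
(F2): fails — Rw2w4 and Rw2w3 but w4 and w3 have no common successor.
(F3): ✓.
Valid on: (F3).

(F3)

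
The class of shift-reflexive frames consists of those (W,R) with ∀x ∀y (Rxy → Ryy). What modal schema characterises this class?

□(□r → r)

The condition is shift-reflexivity. The T□ schema □(□r → r) defines it.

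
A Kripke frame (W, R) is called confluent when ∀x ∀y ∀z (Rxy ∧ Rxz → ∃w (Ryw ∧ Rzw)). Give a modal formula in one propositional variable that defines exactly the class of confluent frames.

This is convergence; the standard corresponding axiom is .2: ◇□q → □◇q.
Suppose ◇□q→□◇q is valid. Take Rxy, Rxz and set V(q)={w : Ryw}. Then □q at y so ◇□q at x, so □◇q at x, so ◇q at z, giving w with Rzw and Ryw.

◇□q → □◇q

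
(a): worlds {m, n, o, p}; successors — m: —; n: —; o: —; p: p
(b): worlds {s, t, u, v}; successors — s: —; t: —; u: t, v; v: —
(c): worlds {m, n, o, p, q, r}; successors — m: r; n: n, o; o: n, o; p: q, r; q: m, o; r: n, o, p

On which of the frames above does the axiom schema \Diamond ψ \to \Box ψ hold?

This is the axiom for partial functionality; its first-order frame correspondent is \forall x \forall y \forall z (Rxy \wedge Rxz \to y = z).
(a): satisfies the condition.
(b): fails — u sees both t and v.
(c): fails — n sees both n and o.

(a)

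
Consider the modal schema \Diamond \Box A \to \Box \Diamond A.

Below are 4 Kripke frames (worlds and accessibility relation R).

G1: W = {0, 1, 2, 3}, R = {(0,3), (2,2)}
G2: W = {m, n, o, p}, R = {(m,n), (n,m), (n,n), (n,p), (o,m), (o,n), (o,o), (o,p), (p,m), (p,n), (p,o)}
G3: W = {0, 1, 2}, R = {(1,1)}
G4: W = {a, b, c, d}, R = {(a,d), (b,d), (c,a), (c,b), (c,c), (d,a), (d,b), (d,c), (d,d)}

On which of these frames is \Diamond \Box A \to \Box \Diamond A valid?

G2, G3

This is the axiom for convergence; its first-order frame correspondent is \forall x \forall y \forall z (Rxy \wedge Rxz \to \exists w (Ryw \wedge Rzw)).
G1: fails — R03 and R03 but 3 and 3 have no common successor.
G2: satisfies the condition.
G3: satisfies the condition.
G4: fails — Rcc and Rcb but c and b have no common successor.
Valid on: G2, G3.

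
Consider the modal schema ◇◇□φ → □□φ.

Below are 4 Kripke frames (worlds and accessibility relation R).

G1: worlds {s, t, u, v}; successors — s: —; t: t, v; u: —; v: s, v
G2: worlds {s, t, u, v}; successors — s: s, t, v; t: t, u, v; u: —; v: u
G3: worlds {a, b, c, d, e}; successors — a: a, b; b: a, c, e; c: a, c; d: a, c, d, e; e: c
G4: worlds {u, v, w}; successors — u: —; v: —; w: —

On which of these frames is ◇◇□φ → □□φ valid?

The schema corresponds to a generalized confluence (Geach) condition: ∀x ∀y ∀z ((xR²y ∧ xR²z) → ∃w (yRw ∧ z = w)).
G1: fails — tR²s, tR²s but no w with sRw and s=w.
G2: fails — sR²s, sR²u but no w with sRw and u=w.
G3: fails — aR²a, aR²c but no w with aRw and c=w.
G4: condition met.
Valid on: G4.

G4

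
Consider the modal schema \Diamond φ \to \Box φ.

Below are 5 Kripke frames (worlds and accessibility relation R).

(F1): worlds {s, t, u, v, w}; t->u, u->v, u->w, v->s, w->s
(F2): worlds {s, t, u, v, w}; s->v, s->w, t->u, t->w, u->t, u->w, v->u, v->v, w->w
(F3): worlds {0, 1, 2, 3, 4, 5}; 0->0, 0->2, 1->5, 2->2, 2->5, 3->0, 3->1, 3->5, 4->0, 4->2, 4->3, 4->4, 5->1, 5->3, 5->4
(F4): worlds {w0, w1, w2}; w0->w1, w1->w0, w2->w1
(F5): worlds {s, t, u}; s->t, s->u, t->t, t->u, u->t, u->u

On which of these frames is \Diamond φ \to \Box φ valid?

(F4)

Frame correspondent (Sahlqvist): \forall x \forall y \forall z (Rxy \wedge Rxz \to y = z) — i.e. partial functionality.
(F1): fails — u sees both v and w.
(F2): fails — s sees both v and w.
(F3): fails — 0 sees both 0 and 2.
(F4): condition met.
(F5): fails — s sees both t and u.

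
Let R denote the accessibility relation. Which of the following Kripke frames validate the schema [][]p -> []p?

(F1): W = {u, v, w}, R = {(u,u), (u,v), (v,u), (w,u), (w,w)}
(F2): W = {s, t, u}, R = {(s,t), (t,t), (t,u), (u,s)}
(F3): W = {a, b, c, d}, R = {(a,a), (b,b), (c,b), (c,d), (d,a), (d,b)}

The schema corresponds to density: forall x forall y (Rxy -> exists z (Rxz & Rzy)).
(F1): satisfies the condition.
(F2): fails — Rus but no z with Ruz and Rzs.
(F3): fails — Rcd but no z with Rcz and Rzd.

(F1)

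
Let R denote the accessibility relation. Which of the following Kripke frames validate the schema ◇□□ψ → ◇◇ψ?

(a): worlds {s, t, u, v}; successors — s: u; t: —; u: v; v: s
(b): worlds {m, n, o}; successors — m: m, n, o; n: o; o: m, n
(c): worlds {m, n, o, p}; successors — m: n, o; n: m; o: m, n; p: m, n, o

(b), (c)

This is the axiom for a generalized confluence (Geach) condition; its first-order frame correspondent is ∀x ∀y (xRy → ∃w (yR²w ∧ xR²w)).
(a): fails — sRu but no w with uR²w and sR²w.
(b): holds.
(c): holds.
Valid on: (b), (c).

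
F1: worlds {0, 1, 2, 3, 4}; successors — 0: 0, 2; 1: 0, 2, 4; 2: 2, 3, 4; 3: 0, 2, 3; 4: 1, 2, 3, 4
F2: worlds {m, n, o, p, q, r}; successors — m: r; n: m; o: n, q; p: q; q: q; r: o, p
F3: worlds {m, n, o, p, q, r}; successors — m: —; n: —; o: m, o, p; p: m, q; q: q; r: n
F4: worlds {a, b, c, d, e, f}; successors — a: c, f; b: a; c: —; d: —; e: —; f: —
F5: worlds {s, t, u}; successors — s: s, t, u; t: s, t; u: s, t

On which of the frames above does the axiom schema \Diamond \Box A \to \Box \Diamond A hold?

The schema corresponds to convergence: \forall x \forall y \forall z (Rxy \wedge Rxz \to \exists w (Ryw \wedge Rzw)).
F1: condition met.
F2: fails — Ron and Roq but n and q have no common successor.
F3: fails — Rom and Rom but m and m have no common successor.
F4: fails — Rac and Rac but c and c have no common successor.
F5: condition met.

F1, F5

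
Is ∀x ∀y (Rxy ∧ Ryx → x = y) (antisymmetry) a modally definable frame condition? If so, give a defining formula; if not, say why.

No

If a class were modally definable it would be closed under surjective bounded morphisms (Goldblatt–Thomason).
The 4-cycle (worlds w0,w1,w2,w3 with w0→w1→w2→w3→w0) is antisymmetric. Sending even-indexed worlds to s and odd-indexed worlds to t is a surjective bounded morphism onto the two-world frame with s↔t, which is not antisymmetric.
So the class is not modally definable.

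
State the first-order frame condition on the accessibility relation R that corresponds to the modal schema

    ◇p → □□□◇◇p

∀x ∀y ∀z ((xRy ∧ xR³z) → ∃w (y = w ∧ zR²w))

This is a Sahlqvist (Geach-type) schema ◇^1□^0p → □^3◇^2p.
First-order correspondent: ∀x ∀y ∀z ((xRy ∧ xR³z) → ∃w (y = w ∧ zR²w)).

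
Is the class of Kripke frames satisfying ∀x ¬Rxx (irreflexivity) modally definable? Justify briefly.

Not modally definable

If a class were modally definable it would be closed under surjective bounded morphisms (Goldblatt–Thomason).
The 3-cycle (worlds a,b,c with a→b→c→a) is irreflexive, and the map sending every world to a single reflexive point • is a surjective bounded morphism (forth: every edge maps to (•,•); back: every world has a successor). So any modal formula valid on the 3-cycle is also valid on the reflexive point, which is not irreflexive.
So the class is not modally definable.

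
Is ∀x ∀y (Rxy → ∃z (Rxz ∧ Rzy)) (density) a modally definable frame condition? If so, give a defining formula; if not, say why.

Definable; □□p → □p defines it

This is a Sahlqvist condition; the C4 axiom □□p → □p defines it.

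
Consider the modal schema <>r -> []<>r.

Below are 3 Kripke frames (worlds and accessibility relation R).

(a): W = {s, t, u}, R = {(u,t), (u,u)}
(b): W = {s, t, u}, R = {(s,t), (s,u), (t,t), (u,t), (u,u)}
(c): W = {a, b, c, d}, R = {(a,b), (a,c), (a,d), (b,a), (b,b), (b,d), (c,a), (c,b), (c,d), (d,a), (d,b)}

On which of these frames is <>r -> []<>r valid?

This is the axiom for the Euclidean property; its first-order frame correspondent is forall x forall y forall z (Rxy & Rxz -> Ryz).
(a): fails — Rut and Rut but not Rtt.
(b): fails — Rst and Rsu but not Rtu.
(c): fails — Rab and Rac but not Rbc.
Valid on no frame.

none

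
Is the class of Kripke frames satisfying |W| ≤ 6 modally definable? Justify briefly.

No — not modally definable

Any modally definable frame class is closed under disjoint unions.
Any modal formula valid on each of 7 disjoint one-world frames is valid on their disjoint union (validity is preserved under disjoint unions). Each one-world frame has |W|=1≤6, but the union has |W|=7.
Hence having at most 6 worlds is not modally definable.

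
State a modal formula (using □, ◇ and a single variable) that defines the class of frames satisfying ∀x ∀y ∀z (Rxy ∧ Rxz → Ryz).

◇s → □◇s

The condition is the Euclidean property. The 5 schema ◇s → □◇s defines it.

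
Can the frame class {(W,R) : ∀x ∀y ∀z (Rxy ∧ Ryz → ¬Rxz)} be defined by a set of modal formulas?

If a class were modally definable it would be closed under surjective bounded morphisms (Goldblatt–Thomason).
The 3-cycle (worlds 0,1,2 with 0→1→2→0) is intransitive. Mapping every world to a single reflexive point • is a surjective bounded morphism; the reflexive point is not intransitive (R••∧R•• but R••).
So no modal formula (or set of formulas) defines exactly the intransitive frames.

Not modally definable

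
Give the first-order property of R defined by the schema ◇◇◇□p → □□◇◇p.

This is a Sahlqvist (Geach-type) schema ◇^3□^1p → □^2◇^2p.
Minimal-valuation argument: fix x; take any y with xR^3y and any z with xR^2z. Set V(p) to the set of worlds R-reachable from y in exactly 1 step. Then □^1p holds at y, so the antecedent holds at x; validity forces ◇^2p at z, giving a w with zR^2w and yR^1w.
First-order correspondent: ∀x ∀y ∀z ((xR³y ∧ xR²z) → ∃w (yRw ∧ zR²w)).

∀x ∀y ∀z ((xR³y ∧ xR²z) → ∃w (yRw ∧ zR²w))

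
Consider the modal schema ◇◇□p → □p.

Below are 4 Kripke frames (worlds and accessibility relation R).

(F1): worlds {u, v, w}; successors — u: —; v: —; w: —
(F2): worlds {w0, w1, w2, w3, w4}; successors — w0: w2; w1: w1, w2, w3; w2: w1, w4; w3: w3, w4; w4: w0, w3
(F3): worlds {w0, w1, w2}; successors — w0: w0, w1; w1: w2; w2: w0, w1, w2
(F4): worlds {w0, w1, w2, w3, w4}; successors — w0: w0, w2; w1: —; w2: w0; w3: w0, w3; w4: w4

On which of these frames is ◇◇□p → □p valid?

Frame correspondent (Sahlqvist): ∀x ∀y ∀z ((xR²y ∧ xRz) → ∃w (yRw ∧ z = w)) — i.e. a generalized confluence (Geach) condition.
(F1): satisfies the condition.
(F2): fails — w0R²w4, w0Rw2 but no w with w4Rw and w2=w.
(F3): fails — w0R²w1, w0Rw0 but no w with w1Rw and w0=w.
(F4): fails — w0R²w2, w0Rw2 but no w with w2Rw and w2=w.
Valid on: (F1).

(F1)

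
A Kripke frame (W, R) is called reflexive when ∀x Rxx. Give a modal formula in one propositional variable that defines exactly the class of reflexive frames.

□ψ → ψ

The condition is reflexivity. The T schema □ψ → ψ defines it.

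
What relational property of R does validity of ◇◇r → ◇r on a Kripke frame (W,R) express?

transitivity: ∀x ∀y ∀z (Rxy ∧ Ryz → Rxz)

Replacing r by ¬r and contraposing gives the equivalent schema □r → □□r.
Suppose □r→□□r is valid. Take Rxy, Ryz and set V(r)={w : Rxw}. Then □r at x, so □□r at x, so □r at y, so r at z, i.e. Rxz.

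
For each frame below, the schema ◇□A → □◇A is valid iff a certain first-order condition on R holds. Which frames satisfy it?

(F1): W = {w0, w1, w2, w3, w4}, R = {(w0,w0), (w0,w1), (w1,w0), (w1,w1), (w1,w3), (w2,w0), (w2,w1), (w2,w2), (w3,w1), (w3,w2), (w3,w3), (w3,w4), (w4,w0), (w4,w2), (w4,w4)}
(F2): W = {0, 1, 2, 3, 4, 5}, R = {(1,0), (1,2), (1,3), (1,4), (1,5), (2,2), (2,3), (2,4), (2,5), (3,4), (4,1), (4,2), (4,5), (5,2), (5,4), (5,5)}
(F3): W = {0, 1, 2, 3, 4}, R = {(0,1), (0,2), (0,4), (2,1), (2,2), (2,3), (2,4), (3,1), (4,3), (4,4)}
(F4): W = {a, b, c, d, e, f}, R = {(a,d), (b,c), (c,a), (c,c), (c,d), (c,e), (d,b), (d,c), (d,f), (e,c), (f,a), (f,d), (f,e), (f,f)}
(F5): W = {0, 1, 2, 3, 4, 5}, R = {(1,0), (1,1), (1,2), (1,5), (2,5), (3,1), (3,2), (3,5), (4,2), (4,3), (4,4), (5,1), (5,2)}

(F1)

Frame correspondent (Sahlqvist): ∀x ∀y ∀z (Rxy ∧ Rxz → ∃w (Ryw ∧ Rzw)) — i.e. convergence.
(F1): satisfies the condition.
(F2): fails — R10 and R10 but 0 and 0 have no common successor.
(F3): fails — R02 and R01 but 2 and 1 have no common successor.
(F4): fails — Rcd and Rca but d and a have no common successor.
(F5): fails — R10 and R10 but 0 and 0 have no common successor.
Valid on: (F1).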